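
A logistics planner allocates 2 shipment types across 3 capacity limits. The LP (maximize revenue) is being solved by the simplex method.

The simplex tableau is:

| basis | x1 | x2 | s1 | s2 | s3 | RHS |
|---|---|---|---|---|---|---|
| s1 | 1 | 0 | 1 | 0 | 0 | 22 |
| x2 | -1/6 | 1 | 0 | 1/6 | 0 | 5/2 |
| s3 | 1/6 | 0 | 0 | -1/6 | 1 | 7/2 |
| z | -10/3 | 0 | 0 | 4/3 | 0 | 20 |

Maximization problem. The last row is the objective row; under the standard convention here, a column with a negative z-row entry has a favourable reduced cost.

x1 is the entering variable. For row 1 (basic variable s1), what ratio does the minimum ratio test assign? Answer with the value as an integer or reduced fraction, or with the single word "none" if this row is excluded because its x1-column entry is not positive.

Ratio = RHS / (x1 entry) = 22 / 1 = 22.

22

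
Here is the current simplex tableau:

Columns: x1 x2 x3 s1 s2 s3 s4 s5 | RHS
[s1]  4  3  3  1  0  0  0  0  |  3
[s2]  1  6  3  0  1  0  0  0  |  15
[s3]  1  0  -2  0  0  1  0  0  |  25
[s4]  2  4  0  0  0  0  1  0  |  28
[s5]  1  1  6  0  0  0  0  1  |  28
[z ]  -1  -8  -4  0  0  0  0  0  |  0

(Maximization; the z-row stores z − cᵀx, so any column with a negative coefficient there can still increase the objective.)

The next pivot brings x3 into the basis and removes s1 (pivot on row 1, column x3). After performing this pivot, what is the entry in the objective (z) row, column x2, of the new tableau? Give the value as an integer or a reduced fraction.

-4

Pivot element is row 1, column x3: 3.
Normalize row 1: new (row 1, x2) = 3/3 = 1.
z-row ← z-row − (-4)·(new row 1): -8 − (-4)·1 = -4.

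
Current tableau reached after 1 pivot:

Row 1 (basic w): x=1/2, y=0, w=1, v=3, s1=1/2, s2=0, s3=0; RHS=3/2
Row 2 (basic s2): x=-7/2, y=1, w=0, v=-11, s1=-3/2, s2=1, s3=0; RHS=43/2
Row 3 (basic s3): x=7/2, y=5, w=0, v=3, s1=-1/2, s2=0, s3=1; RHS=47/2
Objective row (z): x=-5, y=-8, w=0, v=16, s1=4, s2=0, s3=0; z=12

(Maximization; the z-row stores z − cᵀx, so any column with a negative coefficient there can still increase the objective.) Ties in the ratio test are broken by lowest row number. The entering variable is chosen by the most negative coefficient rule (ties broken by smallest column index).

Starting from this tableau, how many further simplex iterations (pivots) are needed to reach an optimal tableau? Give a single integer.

1

pivot: y in, s3 out → z = 248/5
No improving column remains; optimal.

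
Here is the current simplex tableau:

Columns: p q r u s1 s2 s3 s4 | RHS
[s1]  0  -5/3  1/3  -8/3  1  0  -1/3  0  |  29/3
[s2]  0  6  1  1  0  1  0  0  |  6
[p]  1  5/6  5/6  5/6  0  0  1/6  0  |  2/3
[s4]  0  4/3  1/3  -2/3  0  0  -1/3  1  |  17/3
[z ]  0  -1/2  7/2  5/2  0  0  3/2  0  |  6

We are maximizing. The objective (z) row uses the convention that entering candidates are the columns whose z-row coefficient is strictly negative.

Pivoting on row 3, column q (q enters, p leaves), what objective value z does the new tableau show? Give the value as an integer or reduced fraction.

32/5

Minimum ratio for q: (2/3)/(5/6) = 4/5.
z changes by −(z-row coeff of q)·ratio = −(-1/2)·(4/5) = 2/5.
New z = 6 + (2/5) = 32/5.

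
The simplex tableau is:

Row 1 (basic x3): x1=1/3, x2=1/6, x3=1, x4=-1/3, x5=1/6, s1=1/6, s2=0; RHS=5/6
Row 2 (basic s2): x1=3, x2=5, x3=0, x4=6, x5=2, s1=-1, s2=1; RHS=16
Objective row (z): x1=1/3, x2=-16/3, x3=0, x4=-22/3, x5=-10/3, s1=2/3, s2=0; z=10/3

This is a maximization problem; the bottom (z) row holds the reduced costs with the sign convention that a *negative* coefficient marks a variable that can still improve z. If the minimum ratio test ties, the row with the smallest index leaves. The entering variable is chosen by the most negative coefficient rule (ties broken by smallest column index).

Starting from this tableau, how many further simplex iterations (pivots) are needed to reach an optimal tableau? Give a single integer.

pivot: x4 in, s2 out → z = 206/9
pivot: x5 in, x3 out → z = 142/5
pivot: s1 in, x5 out → z = 63/2
No improving column remains; optimal.

3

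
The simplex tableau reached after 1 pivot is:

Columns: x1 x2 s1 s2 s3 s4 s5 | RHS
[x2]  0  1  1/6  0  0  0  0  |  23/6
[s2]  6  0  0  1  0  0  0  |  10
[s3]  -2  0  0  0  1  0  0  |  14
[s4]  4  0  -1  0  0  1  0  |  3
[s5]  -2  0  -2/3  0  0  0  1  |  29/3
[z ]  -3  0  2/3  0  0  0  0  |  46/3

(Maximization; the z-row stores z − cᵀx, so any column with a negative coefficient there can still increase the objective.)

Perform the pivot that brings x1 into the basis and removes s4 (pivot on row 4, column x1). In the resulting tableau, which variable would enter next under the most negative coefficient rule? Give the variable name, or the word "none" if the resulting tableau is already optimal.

Pivot element 4. New z-row = old z-row − (-3)·(row 4/4).
Updated z-row coefficients: x1: 0, x2: 0, s1: -1/12, s2: 0, s3: 0, s4: 3/4, s5: 0.
The most negative is -1/12 in column s1, so s1 would enter next.

s1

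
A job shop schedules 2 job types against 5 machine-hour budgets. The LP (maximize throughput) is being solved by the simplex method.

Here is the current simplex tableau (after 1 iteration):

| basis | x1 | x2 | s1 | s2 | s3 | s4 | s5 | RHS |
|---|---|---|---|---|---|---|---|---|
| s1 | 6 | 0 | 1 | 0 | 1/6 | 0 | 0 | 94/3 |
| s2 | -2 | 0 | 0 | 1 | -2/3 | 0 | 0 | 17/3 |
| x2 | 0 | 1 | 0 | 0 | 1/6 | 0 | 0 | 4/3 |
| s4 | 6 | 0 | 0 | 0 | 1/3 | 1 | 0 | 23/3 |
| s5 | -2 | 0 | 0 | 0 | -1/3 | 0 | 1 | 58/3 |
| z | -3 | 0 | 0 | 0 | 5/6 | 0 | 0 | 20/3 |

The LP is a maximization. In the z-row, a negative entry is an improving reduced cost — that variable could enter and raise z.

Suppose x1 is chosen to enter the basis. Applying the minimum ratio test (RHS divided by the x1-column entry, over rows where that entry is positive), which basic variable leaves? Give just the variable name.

s4

Ratios: row 1 (s1): (94/3)/6 = 47/9; row 2 (s2): entry -2 ≤ 0, skip; row 3 (x2): entry 0 ≤ 0, skip; row 4 (s4): (23/3)/6 = 23/18; row 5 (s5): entry -2 ≤ 0, skip.
Minimum ratio 23/18 is in the s4 row, so s4 leaves.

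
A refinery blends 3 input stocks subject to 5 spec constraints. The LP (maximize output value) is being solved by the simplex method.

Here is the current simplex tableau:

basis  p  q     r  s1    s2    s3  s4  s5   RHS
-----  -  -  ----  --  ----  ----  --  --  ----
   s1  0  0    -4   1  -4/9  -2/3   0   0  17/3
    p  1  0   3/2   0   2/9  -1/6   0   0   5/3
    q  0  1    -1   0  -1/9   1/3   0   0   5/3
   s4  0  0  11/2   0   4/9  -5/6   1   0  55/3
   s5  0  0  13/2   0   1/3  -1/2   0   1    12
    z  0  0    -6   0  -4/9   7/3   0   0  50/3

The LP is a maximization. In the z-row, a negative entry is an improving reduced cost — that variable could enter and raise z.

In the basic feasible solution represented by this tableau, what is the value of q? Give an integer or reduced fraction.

5/3

q is basic (row 3); its value is the RHS of that row: 5/3.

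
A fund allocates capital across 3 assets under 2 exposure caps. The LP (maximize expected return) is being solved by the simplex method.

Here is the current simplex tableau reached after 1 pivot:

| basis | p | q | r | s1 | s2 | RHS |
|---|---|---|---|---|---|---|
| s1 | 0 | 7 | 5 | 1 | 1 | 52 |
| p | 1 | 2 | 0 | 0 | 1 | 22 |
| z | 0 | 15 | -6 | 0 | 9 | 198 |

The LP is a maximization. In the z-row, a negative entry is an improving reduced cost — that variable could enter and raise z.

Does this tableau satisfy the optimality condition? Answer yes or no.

no

Column r has objective-row coefficient -6, which is negative; an improving pivot exists, so not yet optimal.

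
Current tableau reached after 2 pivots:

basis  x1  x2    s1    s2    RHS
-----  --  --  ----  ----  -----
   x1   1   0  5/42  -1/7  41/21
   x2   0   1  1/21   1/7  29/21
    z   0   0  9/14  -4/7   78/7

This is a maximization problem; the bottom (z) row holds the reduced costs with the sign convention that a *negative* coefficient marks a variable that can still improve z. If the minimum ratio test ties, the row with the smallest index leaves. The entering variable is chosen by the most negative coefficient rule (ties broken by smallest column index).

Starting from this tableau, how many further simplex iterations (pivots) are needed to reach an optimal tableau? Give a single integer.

1

pivot: s2 in, x2 out → z = 50/3
No improving column remains; optimal.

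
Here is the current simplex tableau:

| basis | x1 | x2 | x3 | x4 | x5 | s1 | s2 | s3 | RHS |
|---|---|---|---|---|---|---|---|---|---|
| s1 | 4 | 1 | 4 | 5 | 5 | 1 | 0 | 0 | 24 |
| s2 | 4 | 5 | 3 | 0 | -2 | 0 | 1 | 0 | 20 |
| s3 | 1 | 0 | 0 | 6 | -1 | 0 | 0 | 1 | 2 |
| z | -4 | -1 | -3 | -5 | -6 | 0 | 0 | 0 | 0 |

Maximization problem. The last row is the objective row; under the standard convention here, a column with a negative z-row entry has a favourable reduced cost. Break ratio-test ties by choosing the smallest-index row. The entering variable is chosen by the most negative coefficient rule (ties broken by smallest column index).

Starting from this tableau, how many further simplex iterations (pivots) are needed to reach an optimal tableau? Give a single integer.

1

pivot: x5 in, s1 out → z = 144/5
No improving column remains; optimal.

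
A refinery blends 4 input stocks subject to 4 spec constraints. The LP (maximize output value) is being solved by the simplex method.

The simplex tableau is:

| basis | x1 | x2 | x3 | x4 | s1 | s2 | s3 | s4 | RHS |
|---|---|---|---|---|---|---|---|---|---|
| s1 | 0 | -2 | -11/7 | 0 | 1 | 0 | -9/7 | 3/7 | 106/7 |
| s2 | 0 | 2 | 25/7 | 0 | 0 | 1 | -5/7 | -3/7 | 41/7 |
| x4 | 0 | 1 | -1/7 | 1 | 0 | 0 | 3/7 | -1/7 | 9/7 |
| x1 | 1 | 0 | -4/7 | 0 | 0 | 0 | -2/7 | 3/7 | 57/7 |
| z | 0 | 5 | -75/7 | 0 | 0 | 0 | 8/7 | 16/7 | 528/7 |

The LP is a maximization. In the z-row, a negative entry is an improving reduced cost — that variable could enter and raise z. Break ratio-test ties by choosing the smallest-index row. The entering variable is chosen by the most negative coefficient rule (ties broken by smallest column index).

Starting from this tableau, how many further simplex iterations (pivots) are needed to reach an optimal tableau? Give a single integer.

2

pivot: x3 in, s2 out → z = 93
pivot: s3 in, x4 out → z = 484/5
No improving column remains; optimal.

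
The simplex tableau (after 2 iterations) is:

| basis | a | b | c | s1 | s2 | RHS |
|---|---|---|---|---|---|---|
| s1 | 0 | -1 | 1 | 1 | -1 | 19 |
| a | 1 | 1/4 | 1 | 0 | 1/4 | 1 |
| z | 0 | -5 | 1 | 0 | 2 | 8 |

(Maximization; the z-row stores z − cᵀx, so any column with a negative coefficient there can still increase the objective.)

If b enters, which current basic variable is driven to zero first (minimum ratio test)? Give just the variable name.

Ratios: row 1 (s1): entry -1 ≤ 0, skip; row 2 (a): 1/(1/4) = 4.
Minimum ratio 4 is in the a row, so a leaves.

a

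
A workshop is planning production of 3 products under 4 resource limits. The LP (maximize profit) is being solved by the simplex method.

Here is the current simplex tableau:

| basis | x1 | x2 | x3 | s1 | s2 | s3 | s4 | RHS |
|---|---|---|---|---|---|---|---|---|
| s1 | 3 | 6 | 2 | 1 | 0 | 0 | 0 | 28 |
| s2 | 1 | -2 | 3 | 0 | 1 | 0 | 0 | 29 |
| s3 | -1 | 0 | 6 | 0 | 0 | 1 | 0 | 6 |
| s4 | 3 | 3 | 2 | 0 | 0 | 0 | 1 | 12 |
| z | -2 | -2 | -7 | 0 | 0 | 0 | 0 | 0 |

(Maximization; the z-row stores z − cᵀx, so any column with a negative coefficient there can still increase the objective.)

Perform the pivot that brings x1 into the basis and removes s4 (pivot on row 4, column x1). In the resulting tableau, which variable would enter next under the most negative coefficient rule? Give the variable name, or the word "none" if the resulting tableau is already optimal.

x3

Pivot element 3. New z-row = old z-row − (-2)·(row 4/3).
Updated z-row coefficients: x1: 0, x2: 0, x3: -17/3, s1: 0, s2: 0, s3: 0, s4: 2/3.
The most negative is -17/3 in column x3, so x3 would enter next.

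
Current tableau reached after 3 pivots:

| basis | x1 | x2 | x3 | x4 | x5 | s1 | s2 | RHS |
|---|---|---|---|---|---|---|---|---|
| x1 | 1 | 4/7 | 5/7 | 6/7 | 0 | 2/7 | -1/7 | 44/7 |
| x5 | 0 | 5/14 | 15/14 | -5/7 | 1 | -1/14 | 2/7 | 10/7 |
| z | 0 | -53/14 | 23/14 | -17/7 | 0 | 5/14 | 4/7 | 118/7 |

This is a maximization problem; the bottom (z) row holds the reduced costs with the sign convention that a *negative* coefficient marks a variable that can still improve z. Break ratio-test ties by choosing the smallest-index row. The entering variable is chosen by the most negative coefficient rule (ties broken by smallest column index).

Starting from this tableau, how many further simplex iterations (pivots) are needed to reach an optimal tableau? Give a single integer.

pivot: x2 in, x5 out → z = 32
pivot: x4 in, x1 out → z = 52
No improving column remains; optimal.

2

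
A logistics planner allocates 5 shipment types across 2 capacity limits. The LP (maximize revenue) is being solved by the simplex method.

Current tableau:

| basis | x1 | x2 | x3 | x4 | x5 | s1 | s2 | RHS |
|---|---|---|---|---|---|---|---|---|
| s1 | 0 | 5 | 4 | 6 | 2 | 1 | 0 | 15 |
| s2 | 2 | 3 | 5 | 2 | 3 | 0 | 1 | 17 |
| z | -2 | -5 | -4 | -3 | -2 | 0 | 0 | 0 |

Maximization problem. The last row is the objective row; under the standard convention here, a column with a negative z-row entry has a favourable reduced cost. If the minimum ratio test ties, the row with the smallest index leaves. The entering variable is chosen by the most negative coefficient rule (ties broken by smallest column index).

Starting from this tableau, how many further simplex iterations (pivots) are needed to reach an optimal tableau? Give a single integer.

pivot: x2 in, s1 out → z = 15
pivot: x1 in, s2 out → z = 23
No improving column remains; optimal.

2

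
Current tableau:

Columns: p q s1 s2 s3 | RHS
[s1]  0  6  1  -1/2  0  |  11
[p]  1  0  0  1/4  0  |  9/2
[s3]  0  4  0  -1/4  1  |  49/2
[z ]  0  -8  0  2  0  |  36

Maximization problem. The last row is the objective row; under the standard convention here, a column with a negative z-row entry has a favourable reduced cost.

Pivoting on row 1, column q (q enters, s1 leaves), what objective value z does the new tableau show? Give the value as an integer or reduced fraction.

152/3

Minimum ratio for q: 11/6 = 11/6.
z changes by −(z-row coeff of q)·ratio = −(-8)·(11/6) = 44/3.
New z = 36 + (44/3) = 152/3.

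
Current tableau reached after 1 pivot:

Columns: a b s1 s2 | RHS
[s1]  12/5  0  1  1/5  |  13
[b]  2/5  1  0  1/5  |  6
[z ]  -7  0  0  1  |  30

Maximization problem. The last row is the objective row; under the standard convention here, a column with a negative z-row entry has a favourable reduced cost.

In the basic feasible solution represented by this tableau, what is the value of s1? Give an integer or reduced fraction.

s1 is basic (row 1); its value is the RHS of that row: 13.

13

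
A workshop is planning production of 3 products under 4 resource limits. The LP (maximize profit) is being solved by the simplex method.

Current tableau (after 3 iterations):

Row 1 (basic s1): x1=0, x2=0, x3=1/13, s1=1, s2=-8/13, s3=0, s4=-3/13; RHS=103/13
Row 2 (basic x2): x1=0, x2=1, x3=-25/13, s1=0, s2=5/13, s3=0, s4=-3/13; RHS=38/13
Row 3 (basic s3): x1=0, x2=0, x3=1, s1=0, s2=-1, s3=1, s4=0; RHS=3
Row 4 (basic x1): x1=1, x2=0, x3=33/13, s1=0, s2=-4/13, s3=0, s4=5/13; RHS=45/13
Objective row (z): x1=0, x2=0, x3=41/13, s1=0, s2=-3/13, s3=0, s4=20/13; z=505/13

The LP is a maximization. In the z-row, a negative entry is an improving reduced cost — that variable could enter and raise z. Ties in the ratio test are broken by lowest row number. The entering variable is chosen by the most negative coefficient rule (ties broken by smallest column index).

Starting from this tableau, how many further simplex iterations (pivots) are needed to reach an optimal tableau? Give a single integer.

1

pivot: s2 in, x2 out → z = 203/5
No improving column remains; optimal.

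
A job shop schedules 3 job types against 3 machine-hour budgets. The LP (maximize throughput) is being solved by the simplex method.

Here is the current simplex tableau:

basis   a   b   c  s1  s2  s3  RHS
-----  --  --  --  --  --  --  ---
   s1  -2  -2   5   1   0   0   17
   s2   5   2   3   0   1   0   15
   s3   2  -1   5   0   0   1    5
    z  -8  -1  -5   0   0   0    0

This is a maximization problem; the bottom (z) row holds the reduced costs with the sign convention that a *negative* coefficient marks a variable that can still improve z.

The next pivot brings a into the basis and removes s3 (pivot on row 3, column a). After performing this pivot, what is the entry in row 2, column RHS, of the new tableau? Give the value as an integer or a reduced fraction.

Pivot element is row 3, column a: 2.
Normalize row 3: new (row 3, RHS) = 5/2 = 5/2.
row 2 ← row 2 − 5·(new row 3): 15 − 5·(5/2) = 5/2.

5/2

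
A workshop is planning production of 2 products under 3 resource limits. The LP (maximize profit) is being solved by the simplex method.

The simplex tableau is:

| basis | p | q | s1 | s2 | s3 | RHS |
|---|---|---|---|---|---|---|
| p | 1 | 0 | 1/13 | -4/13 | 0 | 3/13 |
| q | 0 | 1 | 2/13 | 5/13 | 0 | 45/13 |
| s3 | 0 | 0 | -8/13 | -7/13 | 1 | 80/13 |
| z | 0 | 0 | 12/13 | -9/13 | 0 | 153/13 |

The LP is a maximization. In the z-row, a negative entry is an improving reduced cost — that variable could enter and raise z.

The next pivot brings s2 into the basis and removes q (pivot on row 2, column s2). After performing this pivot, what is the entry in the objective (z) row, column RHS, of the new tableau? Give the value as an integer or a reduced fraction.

Pivot element is row 2, column s2: 5/13.
Normalize row 2: new (row 2, RHS) = (45/13)/(5/13) = 9.
z-row ← z-row − (-9/13)·(new row 2): 153/13 − (-9/13)·9 = 18.

18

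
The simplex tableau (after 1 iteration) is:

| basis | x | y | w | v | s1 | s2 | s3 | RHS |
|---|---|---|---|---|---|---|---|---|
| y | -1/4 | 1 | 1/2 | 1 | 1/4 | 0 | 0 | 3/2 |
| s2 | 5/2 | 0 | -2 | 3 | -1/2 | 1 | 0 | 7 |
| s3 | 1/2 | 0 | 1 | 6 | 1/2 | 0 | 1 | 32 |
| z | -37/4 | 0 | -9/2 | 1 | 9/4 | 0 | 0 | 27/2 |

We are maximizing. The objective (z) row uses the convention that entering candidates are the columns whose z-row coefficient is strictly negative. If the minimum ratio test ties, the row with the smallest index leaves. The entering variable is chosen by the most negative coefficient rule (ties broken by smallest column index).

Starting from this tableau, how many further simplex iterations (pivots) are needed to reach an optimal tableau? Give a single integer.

2

pivot: x in, s2 out → z = 197/5
pivot: w in, y out → z = 380/3
No improving column remains; optimal.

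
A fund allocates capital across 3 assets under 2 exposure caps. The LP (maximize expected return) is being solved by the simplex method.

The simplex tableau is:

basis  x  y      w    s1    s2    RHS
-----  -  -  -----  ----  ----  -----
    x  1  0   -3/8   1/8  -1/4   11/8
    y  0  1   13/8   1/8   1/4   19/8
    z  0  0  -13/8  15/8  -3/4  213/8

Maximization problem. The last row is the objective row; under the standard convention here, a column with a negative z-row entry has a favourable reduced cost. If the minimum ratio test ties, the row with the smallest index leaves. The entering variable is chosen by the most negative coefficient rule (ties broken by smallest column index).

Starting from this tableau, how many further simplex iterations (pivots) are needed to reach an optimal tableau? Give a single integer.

2

pivot: w in, y out → z = 29
pivot: s2 in, w out → z = 135/4
No improving column remains; optimal.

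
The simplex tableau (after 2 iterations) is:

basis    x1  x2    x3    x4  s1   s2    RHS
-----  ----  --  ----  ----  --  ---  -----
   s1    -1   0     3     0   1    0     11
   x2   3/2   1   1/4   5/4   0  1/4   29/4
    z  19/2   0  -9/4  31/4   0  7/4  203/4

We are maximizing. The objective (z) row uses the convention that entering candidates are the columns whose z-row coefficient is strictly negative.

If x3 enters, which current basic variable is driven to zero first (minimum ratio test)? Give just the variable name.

Ratios: row 1 (s1): 11/3 = 11/3; row 2 (x2): (29/4)/(1/4) = 29.
Minimum ratio 11/3 is in the s1 row, so s1 leaves.

s1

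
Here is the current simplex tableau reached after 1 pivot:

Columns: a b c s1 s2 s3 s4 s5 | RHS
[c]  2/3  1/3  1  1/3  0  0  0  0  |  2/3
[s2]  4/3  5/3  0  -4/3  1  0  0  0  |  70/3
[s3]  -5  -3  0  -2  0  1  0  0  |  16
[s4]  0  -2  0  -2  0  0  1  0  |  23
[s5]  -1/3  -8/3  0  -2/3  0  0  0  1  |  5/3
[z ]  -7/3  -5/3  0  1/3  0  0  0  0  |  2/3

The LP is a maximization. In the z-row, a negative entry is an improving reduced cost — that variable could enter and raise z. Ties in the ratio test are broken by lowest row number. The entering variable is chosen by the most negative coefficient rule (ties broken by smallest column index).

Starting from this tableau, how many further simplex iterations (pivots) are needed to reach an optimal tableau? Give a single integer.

2

pivot: a in, c out → z = 3
pivot: b in, a out → z = 4
No improving column remains; optimal.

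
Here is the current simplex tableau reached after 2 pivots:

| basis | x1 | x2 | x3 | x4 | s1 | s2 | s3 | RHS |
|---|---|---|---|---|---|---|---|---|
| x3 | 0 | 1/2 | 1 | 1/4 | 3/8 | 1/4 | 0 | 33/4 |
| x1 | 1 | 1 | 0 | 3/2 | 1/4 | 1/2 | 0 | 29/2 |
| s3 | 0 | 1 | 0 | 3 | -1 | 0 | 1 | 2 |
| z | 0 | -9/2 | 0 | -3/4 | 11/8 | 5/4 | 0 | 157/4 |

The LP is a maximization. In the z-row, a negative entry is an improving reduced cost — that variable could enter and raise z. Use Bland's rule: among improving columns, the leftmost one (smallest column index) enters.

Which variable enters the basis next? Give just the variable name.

x2

Objective-row coefficients: x1: 0, x2: -9/2, x3: 0, x4: -3/4, s1: 11/8, s2: 5/4, s3: 0.
Improving columns: x2, x4. Bland's rule picks the smallest column index → x2.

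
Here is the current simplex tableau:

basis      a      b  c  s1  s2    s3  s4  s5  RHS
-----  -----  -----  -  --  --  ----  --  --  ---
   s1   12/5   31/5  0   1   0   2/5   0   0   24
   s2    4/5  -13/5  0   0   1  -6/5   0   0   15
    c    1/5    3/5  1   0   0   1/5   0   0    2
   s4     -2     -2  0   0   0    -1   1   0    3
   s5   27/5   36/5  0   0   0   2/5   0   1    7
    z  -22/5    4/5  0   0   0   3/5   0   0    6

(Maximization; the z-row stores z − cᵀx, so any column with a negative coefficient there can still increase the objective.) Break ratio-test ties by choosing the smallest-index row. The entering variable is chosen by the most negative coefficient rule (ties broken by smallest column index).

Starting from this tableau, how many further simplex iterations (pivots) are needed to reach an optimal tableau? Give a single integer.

1

pivot: a in, s5 out → z = 316/27
No improving column remains; optimal.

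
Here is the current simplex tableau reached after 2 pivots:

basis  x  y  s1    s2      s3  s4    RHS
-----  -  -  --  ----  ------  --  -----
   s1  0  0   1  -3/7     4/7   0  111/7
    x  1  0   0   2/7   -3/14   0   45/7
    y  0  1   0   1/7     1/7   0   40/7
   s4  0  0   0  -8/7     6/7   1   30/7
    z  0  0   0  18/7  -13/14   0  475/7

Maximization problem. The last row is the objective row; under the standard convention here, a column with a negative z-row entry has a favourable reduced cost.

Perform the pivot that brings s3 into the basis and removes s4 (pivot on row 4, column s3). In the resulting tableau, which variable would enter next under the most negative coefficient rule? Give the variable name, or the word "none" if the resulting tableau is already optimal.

none

Pivot element 6/7. New z-row = old z-row − (-13/14)·(row 4/(6/7)).
Updated z-row coefficients: x: 0, y: 0, s1: 0, s2: 4/3, s3: 0, s4: 13/12.
No coefficient is strictly negative; the tableau after this pivot is optimal.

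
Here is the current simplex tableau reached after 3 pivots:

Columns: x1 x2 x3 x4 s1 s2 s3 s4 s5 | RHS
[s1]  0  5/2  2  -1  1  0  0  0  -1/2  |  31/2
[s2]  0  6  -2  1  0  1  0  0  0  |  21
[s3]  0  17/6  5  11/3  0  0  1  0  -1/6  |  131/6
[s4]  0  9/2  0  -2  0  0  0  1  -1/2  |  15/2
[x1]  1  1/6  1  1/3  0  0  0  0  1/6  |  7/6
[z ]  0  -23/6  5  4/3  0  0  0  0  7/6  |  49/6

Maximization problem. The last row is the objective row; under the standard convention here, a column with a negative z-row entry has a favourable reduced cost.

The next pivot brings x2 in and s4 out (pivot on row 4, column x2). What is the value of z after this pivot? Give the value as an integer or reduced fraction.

Minimum ratio for x2: (15/2)/(9/2) = 5/3.
z changes by −(z-row coeff of x2)·ratio = −(-23/6)·(5/3) = 115/18.
New z = 49/6 + (115/18) = 131/9.

131/9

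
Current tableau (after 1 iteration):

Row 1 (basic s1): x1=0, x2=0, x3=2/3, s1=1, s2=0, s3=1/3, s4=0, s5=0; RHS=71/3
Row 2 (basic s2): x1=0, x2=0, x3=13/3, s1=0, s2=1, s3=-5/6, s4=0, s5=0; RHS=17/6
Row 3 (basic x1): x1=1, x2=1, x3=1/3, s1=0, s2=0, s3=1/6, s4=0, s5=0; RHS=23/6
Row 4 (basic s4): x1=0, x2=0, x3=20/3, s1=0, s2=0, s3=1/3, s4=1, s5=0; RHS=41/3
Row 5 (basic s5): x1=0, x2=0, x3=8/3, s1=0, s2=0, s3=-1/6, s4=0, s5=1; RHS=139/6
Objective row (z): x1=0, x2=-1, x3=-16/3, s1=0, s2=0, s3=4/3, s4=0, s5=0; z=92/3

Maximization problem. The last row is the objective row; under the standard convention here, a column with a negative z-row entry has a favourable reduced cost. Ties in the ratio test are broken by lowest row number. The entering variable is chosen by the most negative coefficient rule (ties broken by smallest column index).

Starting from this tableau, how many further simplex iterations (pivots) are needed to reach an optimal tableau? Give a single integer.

2

pivot: x3 in, s2 out → z = 444/13
pivot: x2 in, x1 out → z = 491/13
No improving column remains; optimal.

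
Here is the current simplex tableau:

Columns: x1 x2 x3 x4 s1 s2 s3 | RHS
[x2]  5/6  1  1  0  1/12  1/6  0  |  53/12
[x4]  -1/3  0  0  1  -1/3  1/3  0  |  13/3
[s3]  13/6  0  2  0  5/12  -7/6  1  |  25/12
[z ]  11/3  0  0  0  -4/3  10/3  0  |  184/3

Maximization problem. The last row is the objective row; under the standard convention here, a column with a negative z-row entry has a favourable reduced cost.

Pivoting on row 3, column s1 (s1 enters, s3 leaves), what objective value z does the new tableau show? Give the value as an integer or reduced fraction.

Minimum ratio for s1: (25/12)/(5/12) = 5.
z changes by −(z-row coeff of s1)·ratio = −(-4/3)·5 = 20/3.
New z = 184/3 + (20/3) = 68.

68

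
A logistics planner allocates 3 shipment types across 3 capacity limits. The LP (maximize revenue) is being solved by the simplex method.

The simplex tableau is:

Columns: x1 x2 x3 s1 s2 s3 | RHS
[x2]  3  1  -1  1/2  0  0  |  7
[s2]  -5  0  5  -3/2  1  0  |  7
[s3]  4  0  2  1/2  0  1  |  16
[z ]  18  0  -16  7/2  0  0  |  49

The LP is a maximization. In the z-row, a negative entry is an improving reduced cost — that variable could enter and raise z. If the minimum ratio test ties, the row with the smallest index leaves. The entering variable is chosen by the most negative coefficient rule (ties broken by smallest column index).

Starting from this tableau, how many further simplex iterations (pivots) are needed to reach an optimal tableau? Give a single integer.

2

pivot: x3 in, s2 out → z = 357/5
pivot: s1 in, s3 out → z = 87
No improving column remains; optimal.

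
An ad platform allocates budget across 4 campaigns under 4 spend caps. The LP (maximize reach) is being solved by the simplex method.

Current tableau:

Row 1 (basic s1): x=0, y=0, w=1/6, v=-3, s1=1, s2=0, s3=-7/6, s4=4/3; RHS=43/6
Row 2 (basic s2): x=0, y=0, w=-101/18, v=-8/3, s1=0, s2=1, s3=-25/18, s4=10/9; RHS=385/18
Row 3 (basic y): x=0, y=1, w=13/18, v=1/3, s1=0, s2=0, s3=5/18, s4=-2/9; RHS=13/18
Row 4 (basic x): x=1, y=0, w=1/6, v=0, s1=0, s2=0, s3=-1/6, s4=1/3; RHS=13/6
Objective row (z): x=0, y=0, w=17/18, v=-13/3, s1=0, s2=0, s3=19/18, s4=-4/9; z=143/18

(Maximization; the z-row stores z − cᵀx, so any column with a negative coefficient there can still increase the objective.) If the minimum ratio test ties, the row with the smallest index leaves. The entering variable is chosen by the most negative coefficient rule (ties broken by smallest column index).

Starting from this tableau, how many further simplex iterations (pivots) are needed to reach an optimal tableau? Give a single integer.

2

pivot: v in, y out → z = 52/3
pivot: s4 in, x out → z = 39
No improving column remains; optimal.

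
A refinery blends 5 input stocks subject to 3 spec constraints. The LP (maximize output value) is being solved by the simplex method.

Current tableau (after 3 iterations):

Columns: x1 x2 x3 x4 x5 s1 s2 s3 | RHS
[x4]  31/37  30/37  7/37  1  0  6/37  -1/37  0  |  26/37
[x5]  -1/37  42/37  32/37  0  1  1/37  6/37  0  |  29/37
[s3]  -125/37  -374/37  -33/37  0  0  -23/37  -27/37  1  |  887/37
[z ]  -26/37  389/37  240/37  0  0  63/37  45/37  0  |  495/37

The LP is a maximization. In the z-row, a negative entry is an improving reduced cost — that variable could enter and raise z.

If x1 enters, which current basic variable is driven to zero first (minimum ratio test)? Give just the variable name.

Ratios: row 1 (x4): (26/37)/(31/37) = 26/31; row 2 (x5): entry -1/37 ≤ 0, skip; row 3 (s3): entry -125/37 ≤ 0, skip.
Minimum ratio 26/31 is in the x4 row, so x4 leaves.

x4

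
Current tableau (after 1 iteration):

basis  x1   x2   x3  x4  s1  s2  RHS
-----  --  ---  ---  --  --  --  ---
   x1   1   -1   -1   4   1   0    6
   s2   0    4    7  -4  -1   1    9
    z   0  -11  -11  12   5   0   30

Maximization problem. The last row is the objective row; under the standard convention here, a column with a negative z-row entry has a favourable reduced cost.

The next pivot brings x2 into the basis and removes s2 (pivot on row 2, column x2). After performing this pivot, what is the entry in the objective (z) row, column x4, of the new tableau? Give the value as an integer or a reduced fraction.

Pivot element is row 2, column x2: 4.
Normalize row 2: new (row 2, x4) = (-4)/4 = -1.
z-row ← z-row − (-11)·(new row 2): 12 − (-11)·(-1) = 1.

1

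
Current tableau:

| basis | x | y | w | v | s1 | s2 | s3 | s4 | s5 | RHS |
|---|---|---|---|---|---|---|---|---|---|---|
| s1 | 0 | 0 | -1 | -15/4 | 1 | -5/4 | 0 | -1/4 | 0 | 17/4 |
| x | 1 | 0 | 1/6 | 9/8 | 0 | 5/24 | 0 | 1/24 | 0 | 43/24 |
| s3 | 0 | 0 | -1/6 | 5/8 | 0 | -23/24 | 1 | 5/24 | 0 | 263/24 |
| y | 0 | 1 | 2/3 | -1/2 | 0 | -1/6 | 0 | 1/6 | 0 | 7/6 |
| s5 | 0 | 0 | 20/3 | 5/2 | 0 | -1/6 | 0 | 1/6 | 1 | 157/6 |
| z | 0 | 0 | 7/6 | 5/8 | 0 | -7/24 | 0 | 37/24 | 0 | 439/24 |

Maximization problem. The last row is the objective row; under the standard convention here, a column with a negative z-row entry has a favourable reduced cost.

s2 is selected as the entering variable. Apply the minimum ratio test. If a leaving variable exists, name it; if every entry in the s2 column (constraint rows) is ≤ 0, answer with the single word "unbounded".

x

Ratios: row 1 (s1): entry -5/4 ≤ 0, skip; row 2 (x): (43/24)/(5/24) = 43/5; row 3 (s3): entry -23/24 ≤ 0, skip; row 4 (y): entry -1/6 ≤ 0, skip; row 5 (s5): entry -1/6 ≤ 0, skip.
Minimum ratio is in the x row, so x leaves.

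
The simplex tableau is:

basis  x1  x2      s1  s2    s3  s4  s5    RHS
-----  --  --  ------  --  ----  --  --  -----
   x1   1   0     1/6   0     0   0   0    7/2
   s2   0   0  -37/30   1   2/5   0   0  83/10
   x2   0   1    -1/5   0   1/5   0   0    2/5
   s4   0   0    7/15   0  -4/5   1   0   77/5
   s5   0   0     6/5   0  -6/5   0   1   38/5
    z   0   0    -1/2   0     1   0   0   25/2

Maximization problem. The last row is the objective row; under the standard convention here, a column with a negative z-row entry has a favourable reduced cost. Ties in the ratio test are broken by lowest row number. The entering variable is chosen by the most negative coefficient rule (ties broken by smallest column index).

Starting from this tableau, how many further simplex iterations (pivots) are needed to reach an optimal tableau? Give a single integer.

1

pivot: s1 in, s5 out → z = 47/3
No improving column remains; optimal.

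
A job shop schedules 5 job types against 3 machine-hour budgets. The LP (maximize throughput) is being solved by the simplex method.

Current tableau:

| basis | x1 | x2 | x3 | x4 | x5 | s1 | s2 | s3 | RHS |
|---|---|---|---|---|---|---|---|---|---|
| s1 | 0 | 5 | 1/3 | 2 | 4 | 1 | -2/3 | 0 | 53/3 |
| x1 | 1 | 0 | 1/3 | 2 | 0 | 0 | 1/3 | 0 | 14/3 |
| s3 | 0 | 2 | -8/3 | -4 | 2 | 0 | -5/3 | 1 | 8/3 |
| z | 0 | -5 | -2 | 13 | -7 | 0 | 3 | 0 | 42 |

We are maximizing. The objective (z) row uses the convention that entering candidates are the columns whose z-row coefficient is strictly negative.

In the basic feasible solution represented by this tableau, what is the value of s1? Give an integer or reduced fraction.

s1 is basic (row 1); its value is the RHS of that row: 53/3.

53/3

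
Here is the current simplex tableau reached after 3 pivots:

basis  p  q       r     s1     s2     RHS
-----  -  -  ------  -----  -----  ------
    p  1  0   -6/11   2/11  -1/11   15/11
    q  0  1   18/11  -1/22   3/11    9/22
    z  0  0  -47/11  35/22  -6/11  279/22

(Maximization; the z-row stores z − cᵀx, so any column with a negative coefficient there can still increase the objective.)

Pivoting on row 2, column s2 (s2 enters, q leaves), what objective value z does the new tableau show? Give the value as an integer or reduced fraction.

27/2

Minimum ratio for s2: (9/22)/(3/11) = 3/2.
z changes by −(z-row coeff of s2)·ratio = −(-6/11)·(3/2) = 9/11.
New z = 279/22 + (9/11) = 27/2.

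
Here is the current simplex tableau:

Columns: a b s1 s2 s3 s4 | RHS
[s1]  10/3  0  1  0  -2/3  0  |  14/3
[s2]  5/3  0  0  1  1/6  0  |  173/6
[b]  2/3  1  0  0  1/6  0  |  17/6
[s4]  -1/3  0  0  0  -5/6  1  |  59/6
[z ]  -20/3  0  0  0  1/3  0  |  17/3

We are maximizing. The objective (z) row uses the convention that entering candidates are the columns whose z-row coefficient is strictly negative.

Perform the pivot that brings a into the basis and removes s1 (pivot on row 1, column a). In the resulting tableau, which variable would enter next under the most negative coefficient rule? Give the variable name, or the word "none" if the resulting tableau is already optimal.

Pivot element 10/3. New z-row = old z-row − (-20/3)·(row 1/(10/3)).
Updated z-row coefficients: a: 0, b: 0, s1: 2, s2: 0, s3: -1, s4: 0.
The most negative is -1 in column s3, so s3 would enter next.

s3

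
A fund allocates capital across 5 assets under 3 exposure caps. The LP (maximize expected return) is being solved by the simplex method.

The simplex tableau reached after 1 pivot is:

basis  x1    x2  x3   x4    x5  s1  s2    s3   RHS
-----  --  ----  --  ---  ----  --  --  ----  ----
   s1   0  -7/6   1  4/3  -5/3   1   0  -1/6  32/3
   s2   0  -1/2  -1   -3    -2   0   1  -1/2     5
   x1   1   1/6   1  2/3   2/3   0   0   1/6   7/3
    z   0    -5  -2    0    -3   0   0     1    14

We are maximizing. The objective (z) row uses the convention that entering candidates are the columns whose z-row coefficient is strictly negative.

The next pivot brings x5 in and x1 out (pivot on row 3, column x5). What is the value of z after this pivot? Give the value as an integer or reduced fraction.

49/2

Minimum ratio for x5: (7/3)/(2/3) = 7/2.
z changes by −(z-row coeff of x5)·ratio = −(-3)·(7/2) = 21/2.
New z = 14 + (21/2) = 49/2.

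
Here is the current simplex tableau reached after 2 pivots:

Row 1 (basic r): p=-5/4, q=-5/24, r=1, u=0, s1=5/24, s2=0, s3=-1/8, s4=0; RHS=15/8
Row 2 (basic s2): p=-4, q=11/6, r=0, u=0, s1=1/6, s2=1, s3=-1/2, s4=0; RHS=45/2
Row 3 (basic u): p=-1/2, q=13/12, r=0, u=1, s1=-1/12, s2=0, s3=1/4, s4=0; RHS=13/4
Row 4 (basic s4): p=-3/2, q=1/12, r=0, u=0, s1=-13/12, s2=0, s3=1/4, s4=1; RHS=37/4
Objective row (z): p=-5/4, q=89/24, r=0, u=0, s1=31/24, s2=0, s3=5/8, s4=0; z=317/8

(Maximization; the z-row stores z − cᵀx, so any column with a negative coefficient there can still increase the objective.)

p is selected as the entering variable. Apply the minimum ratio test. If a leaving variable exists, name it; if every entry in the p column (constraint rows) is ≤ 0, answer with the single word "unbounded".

p-column entries: row 1: -5/4, row 2: -4, row 3: -1/2, row 4: -3/2. All ≤ 0, so p can increase without bound; the LP is unbounded in this direction.

unbounded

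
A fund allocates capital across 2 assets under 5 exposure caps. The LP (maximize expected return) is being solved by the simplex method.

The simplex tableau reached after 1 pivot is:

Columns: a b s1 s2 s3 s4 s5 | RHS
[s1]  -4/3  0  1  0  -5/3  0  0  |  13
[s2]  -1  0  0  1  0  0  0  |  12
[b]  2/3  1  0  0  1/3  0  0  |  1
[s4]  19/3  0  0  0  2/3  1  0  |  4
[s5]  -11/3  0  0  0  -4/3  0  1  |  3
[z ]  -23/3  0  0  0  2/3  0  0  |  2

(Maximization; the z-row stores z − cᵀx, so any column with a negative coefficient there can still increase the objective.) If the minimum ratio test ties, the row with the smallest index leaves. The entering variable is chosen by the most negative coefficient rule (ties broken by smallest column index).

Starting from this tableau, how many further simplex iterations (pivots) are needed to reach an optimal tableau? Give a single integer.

1

pivot: a in, s4 out → z = 130/19
No improving column remains; optimal.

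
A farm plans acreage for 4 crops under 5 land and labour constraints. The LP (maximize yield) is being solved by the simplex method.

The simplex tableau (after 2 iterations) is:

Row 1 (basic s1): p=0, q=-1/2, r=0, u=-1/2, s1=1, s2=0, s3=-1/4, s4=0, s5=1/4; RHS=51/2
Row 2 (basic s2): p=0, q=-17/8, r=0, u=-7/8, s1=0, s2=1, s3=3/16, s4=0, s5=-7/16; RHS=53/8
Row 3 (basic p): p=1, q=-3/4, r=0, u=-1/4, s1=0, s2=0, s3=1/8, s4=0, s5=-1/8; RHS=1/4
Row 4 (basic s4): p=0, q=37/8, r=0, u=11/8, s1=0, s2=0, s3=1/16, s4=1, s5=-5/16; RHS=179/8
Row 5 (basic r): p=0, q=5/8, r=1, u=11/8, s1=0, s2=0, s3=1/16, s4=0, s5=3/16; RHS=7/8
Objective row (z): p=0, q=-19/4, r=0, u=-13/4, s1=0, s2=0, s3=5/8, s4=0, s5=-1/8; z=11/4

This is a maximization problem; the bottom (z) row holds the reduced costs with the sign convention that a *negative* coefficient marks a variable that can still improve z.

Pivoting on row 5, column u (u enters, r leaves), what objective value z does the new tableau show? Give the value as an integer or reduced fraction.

Minimum ratio for u: (7/8)/(11/8) = 7/11.
z changes by −(z-row coeff of u)·ratio = −(-13/4)·(7/11) = 91/44.
New z = 11/4 + (91/44) = 53/11.

53/11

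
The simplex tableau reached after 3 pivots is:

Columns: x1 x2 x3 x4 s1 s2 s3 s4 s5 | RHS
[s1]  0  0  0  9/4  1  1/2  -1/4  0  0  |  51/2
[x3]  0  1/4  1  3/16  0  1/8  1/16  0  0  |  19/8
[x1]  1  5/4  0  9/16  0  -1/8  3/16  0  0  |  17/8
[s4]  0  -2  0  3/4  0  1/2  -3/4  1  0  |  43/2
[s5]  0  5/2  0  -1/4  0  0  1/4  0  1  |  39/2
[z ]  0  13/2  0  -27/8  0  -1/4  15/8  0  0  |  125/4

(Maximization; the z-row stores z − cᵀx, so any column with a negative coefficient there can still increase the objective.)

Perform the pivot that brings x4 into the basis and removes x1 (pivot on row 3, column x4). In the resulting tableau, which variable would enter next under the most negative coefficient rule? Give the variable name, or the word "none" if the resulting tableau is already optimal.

Pivot element 9/16. New z-row = old z-row − (-27/8)·(row 3/(9/16)).
Updated z-row coefficients: x1: 6, x2: 14, x3: 0, x4: 0, s1: 0, s2: -1, s3: 3, s4: 0, s5: 0.
The most negative is -1 in column s2, so s2 would enter next.

s2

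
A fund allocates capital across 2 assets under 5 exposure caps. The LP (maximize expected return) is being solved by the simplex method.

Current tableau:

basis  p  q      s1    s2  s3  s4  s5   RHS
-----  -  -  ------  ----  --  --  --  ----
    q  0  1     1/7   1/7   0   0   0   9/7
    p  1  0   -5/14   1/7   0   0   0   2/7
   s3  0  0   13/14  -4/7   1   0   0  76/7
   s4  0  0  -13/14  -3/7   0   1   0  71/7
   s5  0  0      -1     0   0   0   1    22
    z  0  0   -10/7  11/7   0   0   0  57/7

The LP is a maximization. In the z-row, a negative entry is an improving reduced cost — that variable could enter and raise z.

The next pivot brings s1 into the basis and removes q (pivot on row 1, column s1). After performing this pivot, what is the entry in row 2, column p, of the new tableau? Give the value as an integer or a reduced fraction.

Pivot element is row 1, column s1: 1/7.
Normalize row 1: new (row 1, p) = 0/(1/7) = 0.
row 2 ← row 2 − (-5/14)·(new row 1): 1 − (-5/14)·0 = 1.

1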